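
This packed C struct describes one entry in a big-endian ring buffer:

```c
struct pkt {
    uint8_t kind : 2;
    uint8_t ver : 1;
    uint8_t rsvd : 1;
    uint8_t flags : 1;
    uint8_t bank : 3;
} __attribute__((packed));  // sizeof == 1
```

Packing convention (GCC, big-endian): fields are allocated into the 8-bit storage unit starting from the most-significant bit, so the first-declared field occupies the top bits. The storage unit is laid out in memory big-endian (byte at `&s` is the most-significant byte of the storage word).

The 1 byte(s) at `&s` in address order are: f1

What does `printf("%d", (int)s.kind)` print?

3

[0]=0xf1 (big-endian) → word 0xf1
kind [6+:2] = (word>>6) & 0x3 = 3  ←
ver [5+:1] = (word>>5) & 0x1 = 1
rsvd [4+:1] = (word>>4) & 0x1 = 1
flags [3+:1] = (word>>3) & 0x1 = 0
bank [0+:3] = (word>>0) & 0x7 = 1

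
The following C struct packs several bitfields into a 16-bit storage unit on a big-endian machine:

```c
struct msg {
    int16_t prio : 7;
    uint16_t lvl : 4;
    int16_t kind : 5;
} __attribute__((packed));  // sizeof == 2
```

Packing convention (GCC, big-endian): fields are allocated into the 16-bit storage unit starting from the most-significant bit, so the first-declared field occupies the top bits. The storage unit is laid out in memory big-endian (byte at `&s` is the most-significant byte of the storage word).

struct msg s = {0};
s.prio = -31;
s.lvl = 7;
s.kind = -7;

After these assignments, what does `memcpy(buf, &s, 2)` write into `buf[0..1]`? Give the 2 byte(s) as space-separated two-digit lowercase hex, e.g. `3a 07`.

[9+:7] prio=-31 & 0x7f = 0x61; word=0xc200
[5+:4] lvl=7 & 0xf = 0x7; word=0xc2e0
[0+:5] kind=-7 & 0x1f = 0x19; word=0xc2f9
word = 0xc2f9 → big-endian bytes:
  [0]=0xc2  [1]=0xf9

c2 f9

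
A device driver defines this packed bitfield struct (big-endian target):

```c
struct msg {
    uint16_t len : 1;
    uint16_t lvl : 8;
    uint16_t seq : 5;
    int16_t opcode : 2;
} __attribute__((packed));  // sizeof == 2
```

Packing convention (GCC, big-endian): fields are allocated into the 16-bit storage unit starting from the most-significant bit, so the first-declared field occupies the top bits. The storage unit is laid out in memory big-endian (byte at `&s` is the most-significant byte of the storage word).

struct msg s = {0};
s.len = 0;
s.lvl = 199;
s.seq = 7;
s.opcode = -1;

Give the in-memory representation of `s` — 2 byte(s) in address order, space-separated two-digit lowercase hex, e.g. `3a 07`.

63 9f

len:1 = 0 → 0x0 << 15 → word 0x0000
lvl:8 = 199 → 0xc7 << 7 → word 0x6380
seq:5 = 7 → 0x7 << 2 → word 0x639c
opcode:2 = -1 → 0x3 << 0 → word 0x639f
word = 0x639f → big-endian bytes:
  [0]=0x63  [1]=0x9f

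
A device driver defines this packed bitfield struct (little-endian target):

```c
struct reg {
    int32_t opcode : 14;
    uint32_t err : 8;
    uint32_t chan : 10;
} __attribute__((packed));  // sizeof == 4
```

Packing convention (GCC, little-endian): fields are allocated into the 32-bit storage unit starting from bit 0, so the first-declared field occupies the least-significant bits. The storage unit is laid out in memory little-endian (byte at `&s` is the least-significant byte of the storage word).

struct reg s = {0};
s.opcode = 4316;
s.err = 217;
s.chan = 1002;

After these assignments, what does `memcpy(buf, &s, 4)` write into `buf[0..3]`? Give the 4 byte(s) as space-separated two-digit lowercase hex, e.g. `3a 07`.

dc 50 b6 fa

[0+:14] opcode=4316 & 0x3fff = 0x10dc; word=0x000010dc
[14+:8] err=217 & 0xff = 0xd9; word=0x003650dc
[22+:10] chan=1002 & 0x3ff = 0x3ea; word=0xfab650dc
word = 0xfab650dc → little-endian bytes:
  [0]=0xdc  [1]=0x50  [2]=0xb6  [3]=0xfa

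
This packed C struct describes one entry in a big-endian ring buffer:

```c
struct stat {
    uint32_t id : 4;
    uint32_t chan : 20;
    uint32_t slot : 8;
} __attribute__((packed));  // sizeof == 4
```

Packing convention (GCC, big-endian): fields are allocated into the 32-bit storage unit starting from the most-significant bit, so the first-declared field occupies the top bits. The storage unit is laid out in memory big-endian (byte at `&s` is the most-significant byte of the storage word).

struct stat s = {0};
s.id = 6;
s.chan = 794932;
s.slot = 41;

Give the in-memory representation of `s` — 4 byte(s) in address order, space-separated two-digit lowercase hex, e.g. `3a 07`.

[28+:4] id=6 & 0xf = 0x6; word=0x60000000
[8+:20] chan=794932 & 0xfffff = 0xc2134; word=0x6c213400
[0+:8] slot=41 & 0xff = 0x29; word=0x6c213429
word = 0x6c213429 → big-endian bytes:
  [0]=0x6c  [1]=0x21  [2]=0x34  [3]=0x29

6c 21 34 29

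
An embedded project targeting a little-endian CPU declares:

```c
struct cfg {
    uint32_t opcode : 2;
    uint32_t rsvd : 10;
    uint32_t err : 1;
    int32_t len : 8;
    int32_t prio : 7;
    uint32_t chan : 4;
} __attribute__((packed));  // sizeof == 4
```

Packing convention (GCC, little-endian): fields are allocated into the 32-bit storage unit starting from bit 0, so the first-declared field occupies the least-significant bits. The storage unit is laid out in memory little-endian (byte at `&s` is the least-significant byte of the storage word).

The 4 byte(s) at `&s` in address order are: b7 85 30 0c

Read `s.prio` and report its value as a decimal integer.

[0]=0xb7 [1]=0x85 [2]=0x30 [3]=0x0c (little-endian) → word 0x0c3085b7
opcode:2 @ bit 0 → (0x0c3085b7>>0)&0x3 = 0x3
rsvd:10 @ bit 2 → (0x0c3085b7>>2)&0x3ff = 0x16d
err:1 @ bit 12 → (0x0c3085b7>>12)&0x1 = 0x0
len:8 @ bit 13 → (0x0c3085b7>>13)&0xff = 0x84
prio:7 @ bit 21 → (0x0c3085b7>>21)&0x7f = 0x61  ←
chan:4 @ bit 28 → (0x0c3085b7>>28)&0xf = 0x0
prio signed 7b, MSB=1: 97 - 128 = -31

-31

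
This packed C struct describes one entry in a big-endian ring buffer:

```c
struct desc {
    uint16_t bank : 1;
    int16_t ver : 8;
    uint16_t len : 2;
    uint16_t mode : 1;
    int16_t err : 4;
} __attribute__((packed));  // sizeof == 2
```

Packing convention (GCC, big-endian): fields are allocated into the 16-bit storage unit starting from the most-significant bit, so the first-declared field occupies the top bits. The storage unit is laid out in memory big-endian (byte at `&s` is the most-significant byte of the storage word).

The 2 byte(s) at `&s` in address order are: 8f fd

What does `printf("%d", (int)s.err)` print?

-3

[0]=0x8f [1]=0xfd (big-endian) → word 0x8ffd
bank:1 @ bit 15 → (0x8ffd>>15)&0x1 = 0x1
ver:8 @ bit 7 → (0x8ffd>>7)&0xff = 0x1f
len:2 @ bit 5 → (0x8ffd>>5)&0x3 = 0x3
mode:1 @ bit 4 → (0x8ffd>>4)&0x1 = 0x1
err:4 @ bit 0 → (0x8ffd>>0)&0xf = 0xd  ←
err signed 4b, MSB=1: 13 - 16 = -3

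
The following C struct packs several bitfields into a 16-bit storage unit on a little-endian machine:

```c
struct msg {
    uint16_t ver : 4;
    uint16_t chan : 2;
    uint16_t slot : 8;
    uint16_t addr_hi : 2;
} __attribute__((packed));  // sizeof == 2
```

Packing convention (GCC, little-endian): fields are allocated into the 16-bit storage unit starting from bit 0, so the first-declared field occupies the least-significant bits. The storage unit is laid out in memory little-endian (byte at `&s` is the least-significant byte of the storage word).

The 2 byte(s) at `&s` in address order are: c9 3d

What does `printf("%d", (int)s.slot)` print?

[0]=0xc9 [1]=0x3d (little-endian) → word 0x3dc9
ver [0+:4] = (word>>0) & 0xf = 9
chan [4+:2] = (word>>4) & 0x3 = 0
slot [6+:8] = (word>>6) & 0xff = 247  ←
addr_hi [14+:2] = (word>>14) & 0x3 = 0

247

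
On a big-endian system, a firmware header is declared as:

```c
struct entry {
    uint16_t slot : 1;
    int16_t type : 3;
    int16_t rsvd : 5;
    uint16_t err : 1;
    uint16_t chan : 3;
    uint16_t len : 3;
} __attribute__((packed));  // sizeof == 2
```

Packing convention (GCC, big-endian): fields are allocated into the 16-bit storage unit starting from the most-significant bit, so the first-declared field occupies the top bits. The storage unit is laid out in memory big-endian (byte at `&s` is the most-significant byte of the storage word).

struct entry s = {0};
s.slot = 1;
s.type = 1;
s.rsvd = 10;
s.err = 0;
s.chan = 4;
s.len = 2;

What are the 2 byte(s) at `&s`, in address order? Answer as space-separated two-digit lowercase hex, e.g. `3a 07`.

95 22

slot (1b) val=1 bits=0x1 at bit 15: 0x8000
type (3b) val=1 bits=0x1 at bit 12: 0x9000
rsvd (5b) val=10 bits=0xa at bit 7: 0x9500
err (1b) val=0 bits=0x0 at bit 6: 0x9500
chan (3b) val=4 bits=0x4 at bit 3: 0x9520
len (3b) val=2 bits=0x2 at bit 0: 0x9522
word = 0x9522 → big-endian bytes:
  [0]=0x95  [1]=0x22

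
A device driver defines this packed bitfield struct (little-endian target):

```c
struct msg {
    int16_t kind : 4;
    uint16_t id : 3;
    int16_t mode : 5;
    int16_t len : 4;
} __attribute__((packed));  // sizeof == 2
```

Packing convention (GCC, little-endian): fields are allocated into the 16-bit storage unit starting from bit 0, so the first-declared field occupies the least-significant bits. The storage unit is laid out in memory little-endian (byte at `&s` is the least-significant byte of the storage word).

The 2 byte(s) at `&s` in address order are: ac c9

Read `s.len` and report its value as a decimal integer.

-4

[0]=0xac [1]=0xc9 (little-endian) → word 0xc9ac
kind [0+:4] = (word>>0) & 0xf = 12
id [4+:3] = (word>>4) & 0x7 = 2
mode [7+:5] = (word>>7) & 0x1f = 19
len [12+:4] = (word>>12) & 0xf = 12  ←
len signed 4b, MSB=1: 12 - 16 = -4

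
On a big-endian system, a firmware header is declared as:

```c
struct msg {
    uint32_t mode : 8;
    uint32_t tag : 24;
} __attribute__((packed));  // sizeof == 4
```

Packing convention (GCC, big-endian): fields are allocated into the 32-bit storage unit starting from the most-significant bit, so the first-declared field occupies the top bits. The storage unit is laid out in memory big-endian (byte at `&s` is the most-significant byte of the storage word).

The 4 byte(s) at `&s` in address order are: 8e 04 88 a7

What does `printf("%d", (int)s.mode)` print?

[0]=0x8e [1]=0x04 [2]=0x88 [3]=0xa7 (big-endian) → word 0x8e0488a7
mode [24+:8] = (word>>24) & 0xff = 142  ←
tag [0+:24] = (word>>0) & 0xffffff = 297127

142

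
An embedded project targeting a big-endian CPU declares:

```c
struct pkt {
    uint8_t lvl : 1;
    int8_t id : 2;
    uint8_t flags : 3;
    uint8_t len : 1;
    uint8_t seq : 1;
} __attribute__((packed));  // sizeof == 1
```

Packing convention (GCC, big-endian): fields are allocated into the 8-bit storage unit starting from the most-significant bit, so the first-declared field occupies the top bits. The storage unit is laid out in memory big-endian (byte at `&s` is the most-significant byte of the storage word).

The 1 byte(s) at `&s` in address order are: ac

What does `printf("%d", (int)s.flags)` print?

[0]=0xac (big-endian) → word 0xac
lvl [7+:1] = (word>>7) & 0x1 = 1
id [5+:2] = (word>>5) & 0x3 = 1
flags [2+:3] = (word>>2) & 0x7 = 3  ←
len [1+:1] = (word>>1) & 0x1 = 0
seq [0+:1] = (word>>0) & 0x1 = 0

3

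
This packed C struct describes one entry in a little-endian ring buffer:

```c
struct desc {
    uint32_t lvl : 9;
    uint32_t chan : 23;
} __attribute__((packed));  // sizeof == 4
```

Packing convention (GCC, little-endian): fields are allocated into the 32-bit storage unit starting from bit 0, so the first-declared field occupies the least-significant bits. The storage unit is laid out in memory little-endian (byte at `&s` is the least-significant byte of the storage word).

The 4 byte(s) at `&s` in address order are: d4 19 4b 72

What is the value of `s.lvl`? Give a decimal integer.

468

[0]=0xd4 [1]=0x19 [2]=0x4b [3]=0x72 (little-endian) → word 0x724b19d4
lvl [0+:9] = (word>>0) & 0x1ff = 468  ←
chan [9+:23] = (word>>9) & 0x7fffff = 3745164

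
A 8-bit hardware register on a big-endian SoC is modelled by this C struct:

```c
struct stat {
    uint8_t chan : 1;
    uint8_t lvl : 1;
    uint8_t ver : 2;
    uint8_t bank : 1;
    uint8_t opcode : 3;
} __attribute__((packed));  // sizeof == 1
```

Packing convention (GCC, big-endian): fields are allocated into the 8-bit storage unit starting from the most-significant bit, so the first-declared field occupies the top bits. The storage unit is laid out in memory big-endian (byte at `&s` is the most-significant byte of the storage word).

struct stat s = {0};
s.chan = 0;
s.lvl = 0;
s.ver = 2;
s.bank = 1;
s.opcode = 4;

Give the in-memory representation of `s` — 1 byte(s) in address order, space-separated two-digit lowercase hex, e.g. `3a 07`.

2c

[7+:1] chan=0 & 0x1 = 0x0; word=0x00
[6+:1] lvl=0 & 0x1 = 0x0; word=0x00
[4+:2] ver=2 & 0x3 = 0x2; word=0x20
[3+:1] bank=1 & 0x1 = 0x1; word=0x28
[0+:3] opcode=4 & 0x7 = 0x4; word=0x2c
word = 0x2c → big-endian bytes:
  [0]=0x2c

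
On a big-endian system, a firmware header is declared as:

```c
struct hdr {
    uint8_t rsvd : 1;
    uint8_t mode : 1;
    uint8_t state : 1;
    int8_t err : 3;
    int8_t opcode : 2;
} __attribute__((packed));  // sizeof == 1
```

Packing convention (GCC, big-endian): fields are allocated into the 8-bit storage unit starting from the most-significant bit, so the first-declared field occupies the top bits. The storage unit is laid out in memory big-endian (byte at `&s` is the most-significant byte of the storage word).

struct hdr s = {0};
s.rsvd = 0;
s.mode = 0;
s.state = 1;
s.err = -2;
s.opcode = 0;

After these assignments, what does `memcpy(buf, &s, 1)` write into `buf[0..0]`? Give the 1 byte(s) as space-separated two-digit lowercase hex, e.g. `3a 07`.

rsvd:1 = 0 → 0x0 << 7 → word 0x00
mode:1 = 0 → 0x0 << 6 → word 0x00
state:1 = 1 → 0x1 << 5 → word 0x20
err:3 = -2 → 0x6 << 2 → word 0x38
opcode:2 = 0 → 0x0 << 0 → word 0x38
word = 0x38 → big-endian bytes:
  [0]=0x38

38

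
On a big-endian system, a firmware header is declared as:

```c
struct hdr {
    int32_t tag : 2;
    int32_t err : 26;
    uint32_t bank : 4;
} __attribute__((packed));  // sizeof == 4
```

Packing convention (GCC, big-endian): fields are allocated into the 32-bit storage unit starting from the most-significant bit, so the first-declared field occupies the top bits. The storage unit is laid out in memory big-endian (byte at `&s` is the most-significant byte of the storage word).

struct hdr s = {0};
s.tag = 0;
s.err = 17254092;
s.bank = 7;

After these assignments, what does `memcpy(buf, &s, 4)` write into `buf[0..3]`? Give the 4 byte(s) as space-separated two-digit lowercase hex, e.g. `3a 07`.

tag (2b) val=0 bits=0x0 at bit 30: 0x00000000
err (26b) val=17254092 bits=0x10746cc at bit 4: 0x10746cc0
bank (4b) val=7 bits=0x7 at bit 0: 0x10746cc7
word = 0x10746cc7 → big-endian bytes:
  [0]=0x10  [1]=0x74  [2]=0x6c  [3]=0xc7

10 74 6c c7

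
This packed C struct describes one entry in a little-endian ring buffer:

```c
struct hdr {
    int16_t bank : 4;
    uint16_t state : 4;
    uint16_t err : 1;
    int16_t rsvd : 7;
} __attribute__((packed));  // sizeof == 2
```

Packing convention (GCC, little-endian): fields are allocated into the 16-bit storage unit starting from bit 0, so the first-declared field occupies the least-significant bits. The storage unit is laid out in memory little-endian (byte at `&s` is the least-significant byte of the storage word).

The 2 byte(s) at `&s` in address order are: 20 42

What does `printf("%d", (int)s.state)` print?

[0]=0x20 [1]=0x42 (little-endian) → word 0x4220
bank [0+:4] = (word>>0) & 0xf = 0
state [4+:4] = (word>>4) & 0xf = 2  ←
err [8+:1] = (word>>8) & 0x1 = 0
rsvd [9+:7] = (word>>9) & 0x7f = 33

2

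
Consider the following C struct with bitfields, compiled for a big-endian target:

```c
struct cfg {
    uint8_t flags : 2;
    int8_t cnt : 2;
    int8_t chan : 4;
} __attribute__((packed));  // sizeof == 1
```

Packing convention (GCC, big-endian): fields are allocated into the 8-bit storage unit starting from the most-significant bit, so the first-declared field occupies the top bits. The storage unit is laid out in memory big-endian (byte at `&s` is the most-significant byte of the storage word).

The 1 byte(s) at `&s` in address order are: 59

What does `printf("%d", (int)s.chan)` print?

-7

[0]=0x59 (big-endian) → word 0x59
flags [6+:2] = (word>>6) & 0x3 = 1
cnt [4+:2] = (word>>4) & 0x3 = 1
chan [0+:4] = (word>>0) & 0xf = 9  ←
chan signed 4b, MSB=1: 9 - 16 = -7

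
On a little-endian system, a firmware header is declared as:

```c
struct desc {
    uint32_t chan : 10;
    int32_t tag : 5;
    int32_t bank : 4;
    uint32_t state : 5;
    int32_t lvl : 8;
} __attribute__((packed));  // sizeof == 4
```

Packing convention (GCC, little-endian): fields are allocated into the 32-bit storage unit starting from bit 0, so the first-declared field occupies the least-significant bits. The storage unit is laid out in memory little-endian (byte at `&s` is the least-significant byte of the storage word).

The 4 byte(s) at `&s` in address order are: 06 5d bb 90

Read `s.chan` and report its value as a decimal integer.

[0]=0x06 [1]=0x5d [2]=0xbb [3]=0x90 (little-endian) → word 0x90bb5d06
chan [0+:10] = (word>>0) & 0x3ff = 262  ←
tag [10+:5] = (word>>10) & 0x1f = 23
bank [15+:4] = (word>>15) & 0xf = 6
state [19+:5] = (word>>19) & 0x1f = 23
lvl [24+:8] = (word>>24) & 0xff = 144

262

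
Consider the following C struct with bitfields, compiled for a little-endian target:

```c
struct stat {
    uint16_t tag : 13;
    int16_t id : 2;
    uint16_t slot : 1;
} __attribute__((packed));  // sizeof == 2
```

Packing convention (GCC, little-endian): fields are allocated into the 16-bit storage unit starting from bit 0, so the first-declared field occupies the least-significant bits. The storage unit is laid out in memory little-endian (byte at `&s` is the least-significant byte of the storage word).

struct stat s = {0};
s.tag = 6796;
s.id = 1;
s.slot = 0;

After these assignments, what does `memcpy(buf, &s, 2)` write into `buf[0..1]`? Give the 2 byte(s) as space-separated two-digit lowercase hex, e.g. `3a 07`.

tag (13b) val=6796 bits=0x1a8c at bit 0: 0x1a8c
id (2b) val=1 bits=0x1 at bit 13: 0x3a8c
slot (1b) val=0 bits=0x0 at bit 15: 0x3a8c
word = 0x3a8c → little-endian bytes:
  [0]=0x8c  [1]=0x3a

8c 3a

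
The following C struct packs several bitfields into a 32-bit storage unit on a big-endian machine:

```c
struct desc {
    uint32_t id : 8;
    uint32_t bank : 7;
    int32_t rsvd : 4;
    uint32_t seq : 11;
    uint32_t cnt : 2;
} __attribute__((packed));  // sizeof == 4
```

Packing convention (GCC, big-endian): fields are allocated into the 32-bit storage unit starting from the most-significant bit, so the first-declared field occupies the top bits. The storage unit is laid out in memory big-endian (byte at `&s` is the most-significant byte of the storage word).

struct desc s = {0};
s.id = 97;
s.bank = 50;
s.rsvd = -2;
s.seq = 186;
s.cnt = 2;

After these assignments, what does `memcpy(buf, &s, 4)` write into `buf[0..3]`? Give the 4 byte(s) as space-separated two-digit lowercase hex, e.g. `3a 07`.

[24+:8] id=97 & 0xff = 0x61; word=0x61000000
[17+:7] bank=50 & 0x7f = 0x32; word=0x61640000
[13+:4] rsvd=-2 & 0xf = 0xe; word=0x6165c000
[2+:11] seq=186 & 0x7ff = 0xba; word=0x6165c2e8
[0+:2] cnt=2 & 0x3 = 0x2; word=0x6165c2ea
word = 0x6165c2ea → big-endian bytes:
  [0]=0x61  [1]=0x65  [2]=0xc2  [3]=0xea

61 65 c2 ea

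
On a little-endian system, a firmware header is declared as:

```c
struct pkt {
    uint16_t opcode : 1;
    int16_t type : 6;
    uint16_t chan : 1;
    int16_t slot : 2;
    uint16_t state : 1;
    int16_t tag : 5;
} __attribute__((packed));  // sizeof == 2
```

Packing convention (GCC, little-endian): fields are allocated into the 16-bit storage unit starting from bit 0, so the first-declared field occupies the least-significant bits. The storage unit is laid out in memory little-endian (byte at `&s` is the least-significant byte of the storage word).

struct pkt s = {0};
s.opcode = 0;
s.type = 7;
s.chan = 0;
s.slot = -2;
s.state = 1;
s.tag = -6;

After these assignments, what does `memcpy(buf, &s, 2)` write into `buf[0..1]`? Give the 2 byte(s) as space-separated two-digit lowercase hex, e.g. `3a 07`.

[0+:1] opcode=0 & 0x1 = 0x0; word=0x0000
[1+:6] type=7 & 0x3f = 0x7; word=0x000e
[7+:1] chan=0 & 0x1 = 0x0; word=0x000e
[8+:2] slot=-2 & 0x3 = 0x2; word=0x020e
[10+:1] state=1 & 0x1 = 0x1; word=0x060e
[11+:5] tag=-6 & 0x1f = 0x1a; word=0xd60e
word = 0xd60e → little-endian bytes:
  [0]=0x0e  [1]=0xd6

0e d6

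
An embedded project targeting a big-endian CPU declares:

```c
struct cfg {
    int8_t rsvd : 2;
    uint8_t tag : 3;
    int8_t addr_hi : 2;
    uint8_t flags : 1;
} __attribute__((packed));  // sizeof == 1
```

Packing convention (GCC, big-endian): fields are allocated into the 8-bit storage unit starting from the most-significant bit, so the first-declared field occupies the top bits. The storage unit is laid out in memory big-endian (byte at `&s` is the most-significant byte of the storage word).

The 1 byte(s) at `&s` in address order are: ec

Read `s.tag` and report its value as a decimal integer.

5

[0]=0xec (big-endian) → word 0xec
rsvd [6+:2] = (word>>6) & 0x3 = 3
tag [3+:3] = (word>>3) & 0x7 = 5  ←
addr_hi [1+:2] = (word>>1) & 0x3 = 2
flags [0+:1] = (word>>0) & 0x1 = 0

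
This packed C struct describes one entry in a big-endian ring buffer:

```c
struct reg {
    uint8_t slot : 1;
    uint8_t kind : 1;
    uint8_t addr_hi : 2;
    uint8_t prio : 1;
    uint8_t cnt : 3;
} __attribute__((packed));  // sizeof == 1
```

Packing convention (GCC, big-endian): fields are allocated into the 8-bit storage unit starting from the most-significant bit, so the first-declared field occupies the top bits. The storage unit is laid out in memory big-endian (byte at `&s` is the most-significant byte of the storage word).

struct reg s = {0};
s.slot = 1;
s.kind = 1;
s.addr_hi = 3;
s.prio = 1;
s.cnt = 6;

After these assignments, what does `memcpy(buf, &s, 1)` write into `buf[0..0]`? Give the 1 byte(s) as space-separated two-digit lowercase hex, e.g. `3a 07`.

[7+:1] slot=1 & 0x1 = 0x1; word=0x80
[6+:1] kind=1 & 0x1 = 0x1; word=0xc0
[4+:2] addr_hi=3 & 0x3 = 0x3; word=0xf0
[3+:1] prio=1 & 0x1 = 0x1; word=0xf8
[0+:3] cnt=6 & 0x7 = 0x6; word=0xfe
word = 0xfe → big-endian bytes:
  [0]=0xfe

fe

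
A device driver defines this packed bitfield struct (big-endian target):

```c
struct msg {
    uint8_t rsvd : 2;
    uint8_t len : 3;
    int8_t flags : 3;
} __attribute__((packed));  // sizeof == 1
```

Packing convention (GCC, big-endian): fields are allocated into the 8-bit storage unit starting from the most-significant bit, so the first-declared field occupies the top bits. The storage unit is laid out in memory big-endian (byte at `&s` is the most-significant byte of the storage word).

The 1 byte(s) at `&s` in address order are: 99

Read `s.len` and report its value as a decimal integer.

3

[0]=0x99 (big-endian) → word 0x99
rsvd [6+:2] = (word>>6) & 0x3 = 2
len [3+:3] = (word>>3) & 0x7 = 3  ←
flags [0+:3] = (word>>0) & 0x7 = 1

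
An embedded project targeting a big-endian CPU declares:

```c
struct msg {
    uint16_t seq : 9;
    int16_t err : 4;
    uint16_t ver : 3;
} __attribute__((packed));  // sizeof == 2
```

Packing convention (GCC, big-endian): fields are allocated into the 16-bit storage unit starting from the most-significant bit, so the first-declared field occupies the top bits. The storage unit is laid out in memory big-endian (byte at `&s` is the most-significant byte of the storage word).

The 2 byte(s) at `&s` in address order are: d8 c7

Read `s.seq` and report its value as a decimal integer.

[0]=0xd8 [1]=0xc7 (big-endian) → word 0xd8c7
seq:9 @ bit 7 → (0xd8c7>>7)&0x1ff = 0x1b1  ←
err:4 @ bit 3 → (0xd8c7>>3)&0xf = 0x8
ver:3 @ bit 0 → (0xd8c7>>0)&0x7 = 0x7

433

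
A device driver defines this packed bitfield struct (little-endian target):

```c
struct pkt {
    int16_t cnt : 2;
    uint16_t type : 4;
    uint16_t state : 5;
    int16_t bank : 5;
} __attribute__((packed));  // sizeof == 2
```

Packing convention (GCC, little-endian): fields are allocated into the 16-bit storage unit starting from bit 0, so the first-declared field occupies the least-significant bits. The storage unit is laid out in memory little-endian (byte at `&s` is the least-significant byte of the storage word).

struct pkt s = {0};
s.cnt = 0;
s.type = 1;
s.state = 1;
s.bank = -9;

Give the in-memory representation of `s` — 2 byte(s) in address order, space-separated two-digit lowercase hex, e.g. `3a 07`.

44 b8

cnt:2 = 0 → 0x0 << 0 → word 0x0000
type:4 = 1 → 0x1 << 2 → word 0x0004
state:5 = 1 → 0x1 << 6 → word 0x0044
bank:5 = -9 → 0x17 << 11 → word 0xb844
word = 0xb844 → little-endian bytes:
  [0]=0x44  [1]=0xb8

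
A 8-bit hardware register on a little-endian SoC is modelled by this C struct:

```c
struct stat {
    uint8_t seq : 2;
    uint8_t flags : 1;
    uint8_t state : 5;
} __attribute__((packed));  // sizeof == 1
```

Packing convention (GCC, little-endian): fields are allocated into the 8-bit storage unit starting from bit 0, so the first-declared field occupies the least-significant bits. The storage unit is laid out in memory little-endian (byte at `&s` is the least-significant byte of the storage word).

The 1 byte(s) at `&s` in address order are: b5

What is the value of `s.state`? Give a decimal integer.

[0]=0xb5 (little-endian) → word 0xb5
seq:2 @ bit 0 → (0xb5>>0)&0x3 = 0x1
flags:1 @ bit 2 → (0xb5>>2)&0x1 = 0x1
state:5 @ bit 3 → (0xb5>>3)&0x1f = 0x16  ←

22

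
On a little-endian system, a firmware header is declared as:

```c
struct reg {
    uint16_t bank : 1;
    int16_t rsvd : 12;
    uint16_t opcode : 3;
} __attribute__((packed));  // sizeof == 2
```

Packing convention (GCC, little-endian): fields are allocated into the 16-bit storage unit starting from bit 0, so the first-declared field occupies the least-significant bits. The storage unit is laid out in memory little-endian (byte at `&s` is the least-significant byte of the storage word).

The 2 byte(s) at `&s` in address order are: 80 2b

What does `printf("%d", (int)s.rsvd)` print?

[0]=0x80 [1]=0x2b (little-endian) → word 0x2b80
bank [0+:1] = (word>>0) & 0x1 = 0
rsvd [1+:12] = (word>>1) & 0xfff = 1472  ←
opcode [13+:3] = (word>>13) & 0x7 = 1
rsvd signed 12b, MSB=0: value = 1472

1472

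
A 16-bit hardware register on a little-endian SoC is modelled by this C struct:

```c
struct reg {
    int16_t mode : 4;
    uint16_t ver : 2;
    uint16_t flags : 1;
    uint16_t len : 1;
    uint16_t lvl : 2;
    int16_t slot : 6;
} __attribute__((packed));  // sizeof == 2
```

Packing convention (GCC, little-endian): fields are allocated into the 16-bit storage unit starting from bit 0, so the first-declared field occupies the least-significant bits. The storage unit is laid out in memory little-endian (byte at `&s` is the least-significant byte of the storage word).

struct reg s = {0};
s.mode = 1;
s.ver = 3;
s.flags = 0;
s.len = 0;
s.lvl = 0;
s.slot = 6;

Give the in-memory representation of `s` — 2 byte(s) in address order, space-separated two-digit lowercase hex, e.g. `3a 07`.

[0+:4] mode=1 & 0xf = 0x1; word=0x0001
[4+:2] ver=3 & 0x3 = 0x3; word=0x0031
[6+:1] flags=0 & 0x1 = 0x0; word=0x0031
[7+:1] len=0 & 0x1 = 0x0; word=0x0031
[8+:2] lvl=0 & 0x3 = 0x0; word=0x0031
[10+:6] slot=6 & 0x3f = 0x6; word=0x1831
word = 0x1831 → little-endian bytes:
  [0]=0x31  [1]=0x18

31 18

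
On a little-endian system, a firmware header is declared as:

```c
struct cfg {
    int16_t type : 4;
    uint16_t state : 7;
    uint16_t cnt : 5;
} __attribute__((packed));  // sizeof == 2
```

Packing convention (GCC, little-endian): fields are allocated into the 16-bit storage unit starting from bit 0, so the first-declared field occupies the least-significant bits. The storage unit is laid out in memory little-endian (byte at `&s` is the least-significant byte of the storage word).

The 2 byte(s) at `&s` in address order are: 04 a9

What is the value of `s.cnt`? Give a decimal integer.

21

[0]=0x04 [1]=0xa9 (little-endian) → word 0xa904
type [0+:4] = (word>>0) & 0xf = 4
state [4+:7] = (word>>4) & 0x7f = 16
cnt [11+:5] = (word>>11) & 0x1f = 21  ←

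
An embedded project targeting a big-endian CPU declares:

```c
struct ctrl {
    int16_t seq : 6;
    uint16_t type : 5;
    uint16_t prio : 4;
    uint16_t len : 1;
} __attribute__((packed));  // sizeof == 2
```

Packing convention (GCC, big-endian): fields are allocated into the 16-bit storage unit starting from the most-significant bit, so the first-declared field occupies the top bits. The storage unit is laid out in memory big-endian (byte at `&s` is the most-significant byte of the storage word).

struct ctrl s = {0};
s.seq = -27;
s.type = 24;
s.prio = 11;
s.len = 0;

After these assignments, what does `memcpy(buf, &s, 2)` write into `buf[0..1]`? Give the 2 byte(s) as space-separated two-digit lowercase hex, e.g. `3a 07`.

seq (6b) val=-27 bits=0x25 at bit 10: 0x9400
type (5b) val=24 bits=0x18 at bit 5: 0x9700
prio (4b) val=11 bits=0xb at bit 1: 0x9716
len (1b) val=0 bits=0x0 at bit 0: 0x9716
word = 0x9716 → big-endian bytes:
  [0]=0x97  [1]=0x16

97 16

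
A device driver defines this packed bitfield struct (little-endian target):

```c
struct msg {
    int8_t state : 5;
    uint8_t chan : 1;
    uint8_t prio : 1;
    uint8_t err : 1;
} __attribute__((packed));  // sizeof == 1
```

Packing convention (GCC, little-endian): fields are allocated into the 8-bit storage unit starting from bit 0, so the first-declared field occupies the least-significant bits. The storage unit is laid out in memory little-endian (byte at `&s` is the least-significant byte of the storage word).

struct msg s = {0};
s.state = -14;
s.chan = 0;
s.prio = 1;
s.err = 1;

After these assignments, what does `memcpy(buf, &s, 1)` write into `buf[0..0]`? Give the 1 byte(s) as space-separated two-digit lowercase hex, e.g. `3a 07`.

d2

state:5 = -14 → 0x12 << 0 → word 0x12
chan:1 = 0 → 0x0 << 5 → word 0x12
prio:1 = 1 → 0x1 << 6 → word 0x52
err:1 = 1 → 0x1 << 7 → word 0xd2
word = 0xd2 → little-endian bytes:
  [0]=0xd2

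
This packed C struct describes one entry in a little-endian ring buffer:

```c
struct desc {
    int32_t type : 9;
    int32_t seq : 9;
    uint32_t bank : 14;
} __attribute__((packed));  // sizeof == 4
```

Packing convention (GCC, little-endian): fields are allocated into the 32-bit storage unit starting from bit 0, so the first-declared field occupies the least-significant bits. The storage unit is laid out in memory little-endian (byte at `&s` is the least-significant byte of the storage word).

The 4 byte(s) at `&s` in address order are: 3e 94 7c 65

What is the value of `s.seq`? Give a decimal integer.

74

[0]=0x3e [1]=0x94 [2]=0x7c [3]=0x65 (little-endian) → word 0x657c943e
type:9 @ bit 0 → (0x657c943e>>0)&0x1ff = 0x3e
seq:9 @ bit 9 → (0x657c943e>>9)&0x1ff = 0x4a  ←
bank:14 @ bit 18 → (0x657c943e>>18)&0x3fff = 0x195f
seq signed 9b, MSB=0: value = 74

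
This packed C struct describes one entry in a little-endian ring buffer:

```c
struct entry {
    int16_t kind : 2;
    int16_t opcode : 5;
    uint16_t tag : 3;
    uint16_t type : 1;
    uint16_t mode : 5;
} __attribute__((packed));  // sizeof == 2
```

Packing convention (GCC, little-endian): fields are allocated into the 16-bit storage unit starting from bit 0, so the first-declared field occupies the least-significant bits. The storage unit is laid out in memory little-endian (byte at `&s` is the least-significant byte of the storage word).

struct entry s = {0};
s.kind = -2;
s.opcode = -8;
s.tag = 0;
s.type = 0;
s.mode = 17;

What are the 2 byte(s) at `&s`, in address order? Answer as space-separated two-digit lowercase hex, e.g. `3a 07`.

kind (2b) val=-2 bits=0x2 at bit 0: 0x0002
opcode (5b) val=-8 bits=0x18 at bit 2: 0x0062
tag (3b) val=0 bits=0x0 at bit 7: 0x0062
type (1b) val=0 bits=0x0 at bit 10: 0x0062
mode (5b) val=17 bits=0x11 at bit 11: 0x8862
word = 0x8862 → little-endian bytes:
  [0]=0x62  [1]=0x88

62 88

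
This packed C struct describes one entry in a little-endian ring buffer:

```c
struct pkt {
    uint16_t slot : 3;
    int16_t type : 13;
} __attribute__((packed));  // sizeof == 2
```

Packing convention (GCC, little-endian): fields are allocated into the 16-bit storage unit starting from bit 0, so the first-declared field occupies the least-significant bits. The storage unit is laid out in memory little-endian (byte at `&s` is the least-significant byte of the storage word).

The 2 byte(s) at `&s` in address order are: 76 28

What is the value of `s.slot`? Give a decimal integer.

[0]=0x76 [1]=0x28 (little-endian) → word 0x2876
slot:3 @ bit 0 → (0x2876>>0)&0x7 = 0x6  ←
type:13 @ bit 3 → (0x2876>>3)&0x1fff = 0x50e

6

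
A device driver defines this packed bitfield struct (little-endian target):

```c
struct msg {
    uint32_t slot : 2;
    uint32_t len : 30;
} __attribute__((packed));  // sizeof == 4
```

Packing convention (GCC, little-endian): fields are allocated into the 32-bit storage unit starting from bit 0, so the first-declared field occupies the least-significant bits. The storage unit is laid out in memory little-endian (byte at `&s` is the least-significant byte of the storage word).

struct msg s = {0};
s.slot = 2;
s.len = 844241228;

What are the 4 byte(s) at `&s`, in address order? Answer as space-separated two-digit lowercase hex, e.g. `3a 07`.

[0+:2] slot=2 & 0x3 = 0x2; word=0x00000002
[2+:30] len=844241228 & 0x3fffffff = 0x3252194c; word=0xc9486532
word = 0xc9486532 → little-endian bytes:
  [0]=0x32  [1]=0x65  [2]=0x48  [3]=0xc9

32 65 48 c9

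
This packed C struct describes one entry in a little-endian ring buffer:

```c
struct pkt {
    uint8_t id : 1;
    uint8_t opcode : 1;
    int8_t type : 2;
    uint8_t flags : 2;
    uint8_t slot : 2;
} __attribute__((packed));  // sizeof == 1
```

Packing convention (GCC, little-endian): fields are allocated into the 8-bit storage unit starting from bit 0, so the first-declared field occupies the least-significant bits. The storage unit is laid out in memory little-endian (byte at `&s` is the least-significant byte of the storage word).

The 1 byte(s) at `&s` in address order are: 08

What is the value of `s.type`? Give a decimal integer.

-2

[0]=0x08 (little-endian) → word 0x08
id:1 @ bit 0 → (0x08>>0)&0x1 = 0x0
opcode:1 @ bit 1 → (0x08>>1)&0x1 = 0x0
type:2 @ bit 2 → (0x08>>2)&0x3 = 0x2  ←
flags:2 @ bit 4 → (0x08>>4)&0x3 = 0x0
slot:2 @ bit 6 → (0x08>>6)&0x3 = 0x0
type signed 2b, MSB=1: 2 - 4 = -2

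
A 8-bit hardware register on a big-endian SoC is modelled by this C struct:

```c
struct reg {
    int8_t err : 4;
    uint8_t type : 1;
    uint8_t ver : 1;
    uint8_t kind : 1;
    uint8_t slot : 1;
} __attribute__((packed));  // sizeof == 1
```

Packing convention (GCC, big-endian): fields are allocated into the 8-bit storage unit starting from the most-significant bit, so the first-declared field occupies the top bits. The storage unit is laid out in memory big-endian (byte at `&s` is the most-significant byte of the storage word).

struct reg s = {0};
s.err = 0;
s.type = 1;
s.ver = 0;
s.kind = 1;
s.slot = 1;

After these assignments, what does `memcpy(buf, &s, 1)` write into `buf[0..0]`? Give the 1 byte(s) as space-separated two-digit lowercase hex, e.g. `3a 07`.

0b

err:4 = 0 → 0x0 << 4 → word 0x00
type:1 = 1 → 0x1 << 3 → word 0x08
ver:1 = 0 → 0x0 << 2 → word 0x08
kind:1 = 1 → 0x1 << 1 → word 0x0a
slot:1 = 1 → 0x1 << 0 → word 0x0b
word = 0x0b → big-endian bytes:
  [0]=0x0b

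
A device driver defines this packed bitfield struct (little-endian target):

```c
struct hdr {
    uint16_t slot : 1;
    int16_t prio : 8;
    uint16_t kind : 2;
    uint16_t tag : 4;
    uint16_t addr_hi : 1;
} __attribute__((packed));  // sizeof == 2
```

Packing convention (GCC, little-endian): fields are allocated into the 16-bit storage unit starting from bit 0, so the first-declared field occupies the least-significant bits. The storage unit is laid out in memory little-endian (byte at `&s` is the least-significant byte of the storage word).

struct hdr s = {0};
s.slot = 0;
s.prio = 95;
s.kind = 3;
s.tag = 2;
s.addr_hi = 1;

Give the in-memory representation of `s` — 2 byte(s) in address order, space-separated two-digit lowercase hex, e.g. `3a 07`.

be 96

[0+:1] slot=0 & 0x1 = 0x0; word=0x0000
[1+:8] prio=95 & 0xff = 0x5f; word=0x00be
[9+:2] kind=3 & 0x3 = 0x3; word=0x06be
[11+:4] tag=2 & 0xf = 0x2; word=0x16be
[15+:1] addr_hi=1 & 0x1 = 0x1; word=0x96be
word = 0x96be → little-endian bytes:
  [0]=0xbe  [1]=0x96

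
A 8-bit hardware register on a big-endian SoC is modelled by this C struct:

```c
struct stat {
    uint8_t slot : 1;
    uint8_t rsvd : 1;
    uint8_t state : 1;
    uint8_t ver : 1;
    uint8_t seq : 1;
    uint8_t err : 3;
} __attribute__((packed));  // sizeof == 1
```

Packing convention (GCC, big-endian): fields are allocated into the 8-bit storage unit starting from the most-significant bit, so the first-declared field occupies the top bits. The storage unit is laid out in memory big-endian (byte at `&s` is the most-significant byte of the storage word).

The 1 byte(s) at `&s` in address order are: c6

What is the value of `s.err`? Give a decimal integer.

[0]=0xc6 (big-endian) → word 0xc6
slot:1 @ bit 7 → (0xc6>>7)&0x1 = 0x1
rsvd:1 @ bit 6 → (0xc6>>6)&0x1 = 0x1
state:1 @ bit 5 → (0xc6>>5)&0x1 = 0x0
ver:1 @ bit 4 → (0xc6>>4)&0x1 = 0x0
seq:1 @ bit 3 → (0xc6>>3)&0x1 = 0x0
err:3 @ bit 0 → (0xc6>>0)&0x7 = 0x6  ←

6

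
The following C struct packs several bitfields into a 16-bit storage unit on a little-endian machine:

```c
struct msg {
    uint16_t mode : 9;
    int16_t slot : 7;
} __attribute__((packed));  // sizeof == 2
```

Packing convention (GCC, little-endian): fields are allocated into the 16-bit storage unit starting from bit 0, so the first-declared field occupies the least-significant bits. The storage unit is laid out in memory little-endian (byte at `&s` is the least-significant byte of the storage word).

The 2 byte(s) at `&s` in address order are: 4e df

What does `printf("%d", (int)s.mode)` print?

[0]=0x4e [1]=0xdf (little-endian) → word 0xdf4e
mode:9 @ bit 0 → (0xdf4e>>0)&0x1ff = 0x14e  ←
slot:7 @ bit 9 → (0xdf4e>>9)&0x7f = 0x6f

334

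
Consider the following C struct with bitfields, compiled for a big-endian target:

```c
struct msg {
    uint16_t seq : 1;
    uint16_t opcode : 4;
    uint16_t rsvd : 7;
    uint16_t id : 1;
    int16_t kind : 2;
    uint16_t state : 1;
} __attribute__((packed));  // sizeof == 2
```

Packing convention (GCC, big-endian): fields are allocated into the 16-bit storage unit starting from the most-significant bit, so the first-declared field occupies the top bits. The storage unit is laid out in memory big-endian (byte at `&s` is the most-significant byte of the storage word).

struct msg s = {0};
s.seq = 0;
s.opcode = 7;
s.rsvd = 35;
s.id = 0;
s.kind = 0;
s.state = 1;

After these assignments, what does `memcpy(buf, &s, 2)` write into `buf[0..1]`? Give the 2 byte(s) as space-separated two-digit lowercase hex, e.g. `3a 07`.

seq (1b) val=0 bits=0x0 at bit 15: 0x0000
opcode (4b) val=7 bits=0x7 at bit 11: 0x3800
rsvd (7b) val=35 bits=0x23 at bit 4: 0x3a30
id (1b) val=0 bits=0x0 at bit 3: 0x3a30
kind (2b) val=0 bits=0x0 at bit 1: 0x3a30
state (1b) val=1 bits=0x1 at bit 0: 0x3a31
word = 0x3a31 → big-endian bytes:
  [0]=0x3a  [1]=0x31

3a 31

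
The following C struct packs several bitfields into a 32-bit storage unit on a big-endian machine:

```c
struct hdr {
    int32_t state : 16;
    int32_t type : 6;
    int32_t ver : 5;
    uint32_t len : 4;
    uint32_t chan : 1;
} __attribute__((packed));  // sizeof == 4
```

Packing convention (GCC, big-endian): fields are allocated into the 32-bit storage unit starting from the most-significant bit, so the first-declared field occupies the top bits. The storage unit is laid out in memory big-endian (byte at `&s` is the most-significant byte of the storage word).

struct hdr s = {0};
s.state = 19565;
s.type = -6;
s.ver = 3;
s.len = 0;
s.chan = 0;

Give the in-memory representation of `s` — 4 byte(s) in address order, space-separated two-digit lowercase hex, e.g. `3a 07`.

state:16 = 19565 → 0x4c6d << 16 → word 0x4c6d0000
type:6 = -6 → 0x3a << 10 → word 0x4c6de800
ver:5 = 3 → 0x3 << 5 → word 0x4c6de860
len:4 = 0 → 0x0 << 1 → word 0x4c6de860
chan:1 = 0 → 0x0 << 0 → word 0x4c6de860
word = 0x4c6de860 → big-endian bytes:
  [0]=0x4c  [1]=0x6d  [2]=0xe8  [3]=0x60

4c 6d e8 60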